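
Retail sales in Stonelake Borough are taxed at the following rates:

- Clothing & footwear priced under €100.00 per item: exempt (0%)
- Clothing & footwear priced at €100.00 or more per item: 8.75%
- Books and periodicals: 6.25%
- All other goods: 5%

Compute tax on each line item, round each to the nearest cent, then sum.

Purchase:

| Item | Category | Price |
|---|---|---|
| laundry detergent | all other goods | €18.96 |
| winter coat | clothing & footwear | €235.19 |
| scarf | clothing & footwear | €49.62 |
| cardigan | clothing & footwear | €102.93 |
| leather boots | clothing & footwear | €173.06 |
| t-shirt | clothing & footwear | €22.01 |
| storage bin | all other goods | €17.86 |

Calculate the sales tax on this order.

Laundry detergent €18.96: all other goods → 5% → €0.95
Winter coat €235.19: clothing & footwear, €100.00 or more → 8.75% → €20.58
Scarf €49.62: clothing & footwear, under €100.00 → 0% → €0.00
Cardigan €102.93: clothing & footwear, €100.00 or more → 8.75% → €9.01
Leather boots €173.06: clothing & footwear, €100.00 or more → 8.75% → €15.14
T-shirt €22.01: clothing & footwear, under €100.00 → 0% → €0.00
Storage bin €17.86: all other goods → 5% → €0.89
Total tax = €0.95 + €20.58 + €9.01 + €15.14 + €0.89 = €46.57

€46.57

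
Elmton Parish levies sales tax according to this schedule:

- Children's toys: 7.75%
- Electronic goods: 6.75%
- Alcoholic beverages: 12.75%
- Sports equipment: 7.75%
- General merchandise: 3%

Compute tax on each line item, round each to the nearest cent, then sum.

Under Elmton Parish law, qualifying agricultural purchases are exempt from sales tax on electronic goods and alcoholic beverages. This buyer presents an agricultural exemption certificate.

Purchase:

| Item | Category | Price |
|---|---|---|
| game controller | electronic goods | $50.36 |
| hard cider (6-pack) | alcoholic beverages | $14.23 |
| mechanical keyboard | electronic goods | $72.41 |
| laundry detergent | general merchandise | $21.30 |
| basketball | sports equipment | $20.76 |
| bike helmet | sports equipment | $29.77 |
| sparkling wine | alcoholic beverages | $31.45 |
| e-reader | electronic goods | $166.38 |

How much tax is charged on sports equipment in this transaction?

$3.92

Basketball $20.76: sports equipment → 7.75% → $1.61
Bike helmet $29.77: sports equipment → 7.75% → $2.31
Tax on sports equipment = $1.61 + $2.31 = $3.92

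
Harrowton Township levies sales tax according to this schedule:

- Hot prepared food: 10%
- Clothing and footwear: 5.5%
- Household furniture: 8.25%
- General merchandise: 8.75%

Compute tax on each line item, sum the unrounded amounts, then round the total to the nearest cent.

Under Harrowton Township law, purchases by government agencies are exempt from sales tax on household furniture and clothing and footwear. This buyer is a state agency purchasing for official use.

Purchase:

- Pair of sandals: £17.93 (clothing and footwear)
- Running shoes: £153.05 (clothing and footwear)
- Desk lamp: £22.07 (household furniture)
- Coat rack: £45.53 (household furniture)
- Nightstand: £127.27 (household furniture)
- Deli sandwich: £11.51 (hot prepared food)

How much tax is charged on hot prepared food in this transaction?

Deli sandwich £11.51: hot prepared food → 10% → £1.151
Tax on hot prepared food: unrounded sum = £1.151 → £1.15

£1.15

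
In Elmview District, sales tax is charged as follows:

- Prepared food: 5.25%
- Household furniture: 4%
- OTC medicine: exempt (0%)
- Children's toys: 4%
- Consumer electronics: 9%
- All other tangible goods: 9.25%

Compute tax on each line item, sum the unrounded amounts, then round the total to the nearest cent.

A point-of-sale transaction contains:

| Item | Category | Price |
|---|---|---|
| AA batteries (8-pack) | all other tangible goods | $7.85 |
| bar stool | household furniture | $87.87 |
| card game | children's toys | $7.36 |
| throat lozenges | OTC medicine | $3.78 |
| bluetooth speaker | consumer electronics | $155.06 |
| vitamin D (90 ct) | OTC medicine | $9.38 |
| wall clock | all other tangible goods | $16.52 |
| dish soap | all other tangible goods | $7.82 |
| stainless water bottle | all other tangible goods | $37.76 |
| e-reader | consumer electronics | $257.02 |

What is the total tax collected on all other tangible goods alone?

AA batteries (8-pack) $7.85: all other tangible goods → 9.25% → $0.726125
Wall clock $16.52: all other tangible goods → 9.25% → $1.5281
Dish soap $7.82: all other tangible goods → 9.25% → $0.72335
Stainless water bottle $37.76: all other tangible goods → 9.25% → $3.4928
Tax on all other tangible goods: unrounded sum = $6.470375 → $6.47

$6.47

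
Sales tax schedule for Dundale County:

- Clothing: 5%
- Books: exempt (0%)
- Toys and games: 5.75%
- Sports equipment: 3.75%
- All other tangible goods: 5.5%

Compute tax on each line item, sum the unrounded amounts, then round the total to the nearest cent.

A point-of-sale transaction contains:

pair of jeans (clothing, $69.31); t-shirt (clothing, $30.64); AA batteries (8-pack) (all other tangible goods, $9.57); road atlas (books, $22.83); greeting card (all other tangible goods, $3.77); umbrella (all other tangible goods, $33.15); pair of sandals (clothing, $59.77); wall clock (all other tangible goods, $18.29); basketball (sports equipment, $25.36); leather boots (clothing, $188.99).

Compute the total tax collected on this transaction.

$21.95

Pair of jeans $69.31: clothing → 5% → $3.4655
T-shirt $30.64: clothing → 5% → $1.532
AA batteries (8-pack) $9.57: all other tangible goods → 5.5% → $0.52635
Road atlas $22.83: books → 0% → $0.00
Greeting card $3.77: all other tangible goods → 5.5% → $0.20735
Umbrella $33.15: all other tangible goods → 5.5% → $1.82325
Pair of sandals $59.77: clothing → 5% → $2.9885
Wall clock $18.29: all other tangible goods → 5.5% → $1.00595
Basketball $25.36: sports equipment → 3.75% → $0.951
Leather boots $188.99: clothing → 5% → $9.4495
Unrounded tax sum = $21.9494 → $21.95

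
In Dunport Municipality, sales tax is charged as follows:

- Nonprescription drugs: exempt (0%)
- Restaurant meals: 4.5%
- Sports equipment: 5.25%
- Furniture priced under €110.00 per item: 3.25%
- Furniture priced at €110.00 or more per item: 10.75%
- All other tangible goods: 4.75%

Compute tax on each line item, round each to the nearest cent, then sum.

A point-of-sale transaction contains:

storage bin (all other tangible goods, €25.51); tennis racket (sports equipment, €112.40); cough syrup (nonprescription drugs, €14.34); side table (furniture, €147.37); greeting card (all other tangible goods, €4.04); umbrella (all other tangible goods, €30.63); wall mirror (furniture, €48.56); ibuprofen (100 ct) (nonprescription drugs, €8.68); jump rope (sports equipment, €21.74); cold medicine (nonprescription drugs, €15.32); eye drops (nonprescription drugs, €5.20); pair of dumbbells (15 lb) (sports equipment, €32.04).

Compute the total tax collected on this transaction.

Storage bin €25.51: all other tangible goods → 4.75% → €1.21
Tennis racket €112.40: sports equipment → 5.25% → €5.90
Cough syrup €14.34: nonprescription drugs → 0% → €0.00
Side table €147.37: furniture, €110.00 or more → 10.75% → €15.84
Greeting card €4.04: all other tangible goods → 4.75% → €0.19
Umbrella €30.63: all other tangible goods → 4.75% → €1.45
Wall mirror €48.56: furniture, under €110.00 → 3.25% → €1.58
Ibuprofen (100 ct) €8.68: nonprescription drugs → 0% → €0.00
Jump rope €21.74: sports equipment → 5.25% → €1.14
Cold medicine €15.32: nonprescription drugs → 0% → €0.00
Eye drops €5.20: nonprescription drugs → 0% → €0.00
Pair of dumbbells (15 lb) €32.04: sports equipment → 5.25% → €1.68
Total tax = €1.21 + €5.90 + €15.84 + €0.19 + €1.45 + €1.58 + €1.14 + €1.68 = €28.99

€28.99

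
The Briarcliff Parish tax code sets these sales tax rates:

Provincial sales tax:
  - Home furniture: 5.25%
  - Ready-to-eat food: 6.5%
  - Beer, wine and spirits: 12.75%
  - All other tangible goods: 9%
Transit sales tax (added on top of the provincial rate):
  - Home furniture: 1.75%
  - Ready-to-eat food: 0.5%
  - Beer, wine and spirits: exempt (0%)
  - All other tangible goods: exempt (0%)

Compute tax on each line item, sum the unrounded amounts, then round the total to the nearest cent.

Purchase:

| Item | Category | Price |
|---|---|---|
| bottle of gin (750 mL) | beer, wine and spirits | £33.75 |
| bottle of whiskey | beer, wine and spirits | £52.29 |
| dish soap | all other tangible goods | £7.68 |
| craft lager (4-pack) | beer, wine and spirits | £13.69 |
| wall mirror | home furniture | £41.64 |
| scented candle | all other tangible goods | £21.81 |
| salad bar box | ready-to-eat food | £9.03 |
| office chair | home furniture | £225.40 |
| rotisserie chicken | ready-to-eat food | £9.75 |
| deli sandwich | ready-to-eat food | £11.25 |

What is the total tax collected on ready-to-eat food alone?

Salad bar box £9.03: ready-to-eat food → 6.5% + 0.5% transit = 7% → £0.6321
Rotisserie chicken £9.75: ready-to-eat food → 6.5% + 0.5% transit = 7% → £0.6825
Deli sandwich £11.25: ready-to-eat food → 6.5% + 0.5% transit = 7% → £0.7875
Tax on ready-to-eat food: unrounded sum = £2.1021 → £2.10

£2.10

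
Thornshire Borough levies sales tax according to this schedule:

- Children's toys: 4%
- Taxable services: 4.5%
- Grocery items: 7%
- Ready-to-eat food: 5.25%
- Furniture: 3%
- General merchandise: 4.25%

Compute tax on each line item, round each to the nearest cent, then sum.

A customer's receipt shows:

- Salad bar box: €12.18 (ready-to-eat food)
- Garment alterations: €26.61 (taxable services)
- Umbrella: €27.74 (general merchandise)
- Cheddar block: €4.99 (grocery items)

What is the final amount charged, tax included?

Salad bar box €12.18: ready-to-eat food → 5.25% → €0.64
Garment alterations €26.61: taxable services → 4.5% → €1.20
Umbrella €27.74: general merchandise → 4.25% → €1.18
Cheddar block €4.99: grocery items → 7% → €0.35
Subtotal = €71.52; tax = €3.37; total due = €74.89

€74.89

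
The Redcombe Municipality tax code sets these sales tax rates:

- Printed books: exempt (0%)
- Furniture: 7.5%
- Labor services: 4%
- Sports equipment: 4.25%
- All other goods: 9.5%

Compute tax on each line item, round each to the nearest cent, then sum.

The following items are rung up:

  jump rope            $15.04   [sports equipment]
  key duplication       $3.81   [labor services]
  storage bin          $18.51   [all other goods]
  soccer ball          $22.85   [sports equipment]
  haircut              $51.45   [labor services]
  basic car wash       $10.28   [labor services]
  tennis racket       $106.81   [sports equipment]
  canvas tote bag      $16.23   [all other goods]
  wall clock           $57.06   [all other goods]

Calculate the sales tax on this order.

Jump rope $15.04: sports equipment → 4.25% → $0.64
Key duplication $3.81: labor services → 4% → $0.15
Storage bin $18.51: all other goods → 9.5% → $1.76
Soccer ball $22.85: sports equipment → 4.25% → $0.97
Haircut $51.45: labor services → 4% → $2.06
Basic car wash $10.28: labor services → 4% → $0.41
Tennis racket $106.81: sports equipment → 4.25% → $4.54
Canvas tote bag $16.23: all other goods → 9.5% → $1.54
Wall clock $57.06: all other goods → 9.5% → $5.42
Total tax = $0.64 + $0.15 + $1.76 + $0.97 + $2.06 + $0.41 + $4.54 + $1.54 + $5.42 = $17.49

$17.49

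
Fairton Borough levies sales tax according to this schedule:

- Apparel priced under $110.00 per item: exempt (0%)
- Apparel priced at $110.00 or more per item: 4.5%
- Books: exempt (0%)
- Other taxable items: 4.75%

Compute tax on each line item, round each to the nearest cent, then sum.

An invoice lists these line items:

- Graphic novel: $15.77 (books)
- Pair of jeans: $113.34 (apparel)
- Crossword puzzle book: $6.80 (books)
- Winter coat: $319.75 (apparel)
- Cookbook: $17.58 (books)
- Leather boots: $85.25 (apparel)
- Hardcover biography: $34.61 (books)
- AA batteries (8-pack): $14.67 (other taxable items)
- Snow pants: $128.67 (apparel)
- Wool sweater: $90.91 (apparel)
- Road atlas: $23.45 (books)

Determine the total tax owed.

Graphic novel $15.77: books → 0% → $0.00
Pair of jeans $113.34: apparel, $110.00 or more → 4.5% → $5.10
Crossword puzzle book $6.80: books → 0% → $0.00
Winter coat $319.75: apparel, $110.00 or more → 4.5% → $14.39
Cookbook $17.58: books → 0% → $0.00
Leather boots $85.25: apparel, under $110.00 → 0% → $0.00
Hardcover biography $34.61: books → 0% → $0.00
AA batteries (8-pack) $14.67: other taxable items → 4.75% → $0.70
Snow pants $128.67: apparel, $110.00 or more → 4.5% → $5.79
Wool sweater $90.91: apparel, under $110.00 → 0% → $0.00
Road atlas $23.45: books → 0% → $0.00
Total tax = $5.10 + $14.39 + $0.70 + $5.79 = $25.98

$25.98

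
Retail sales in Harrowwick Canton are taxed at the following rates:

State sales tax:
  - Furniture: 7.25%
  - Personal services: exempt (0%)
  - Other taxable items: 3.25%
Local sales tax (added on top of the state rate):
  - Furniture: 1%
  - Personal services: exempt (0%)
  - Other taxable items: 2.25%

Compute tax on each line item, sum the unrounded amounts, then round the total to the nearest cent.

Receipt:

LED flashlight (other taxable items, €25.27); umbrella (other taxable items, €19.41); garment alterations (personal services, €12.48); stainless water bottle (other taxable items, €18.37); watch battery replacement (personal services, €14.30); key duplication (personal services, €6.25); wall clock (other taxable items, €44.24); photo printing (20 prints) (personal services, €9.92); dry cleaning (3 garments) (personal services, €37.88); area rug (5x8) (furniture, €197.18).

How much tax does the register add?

€22.17

LED flashlight €25.27: other taxable items → 3.25% + 2.25% local = 5.5% → €1.38985
Umbrella €19.41: other taxable items → 3.25% + 2.25% local = 5.5% → €1.06755
Garment alterations €12.48: personal services → 0% + 0% local = 0% → €0.00
Stainless water bottle €18.37: other taxable items → 3.25% + 2.25% local = 5.5% → €1.01035
Watch battery replacement €14.30: personal services → 0% + 0% local = 0% → €0.00
Key duplication €6.25: personal services → 0% + 0% local = 0% → €0.00
Wall clock €44.24: other taxable items → 3.25% + 2.25% local = 5.5% → €2.4332
Photo printing (20 prints) €9.92: personal services → 0% + 0% local = 0% → €0.00
Dry cleaning (3 garments) €37.88: personal services → 0% + 0% local = 0% → €0.00
Area rug (5x8) €197.18: furniture → 7.25% + 1% local = 8.25% → €16.26735
Unrounded tax sum = €22.1683 → €22.17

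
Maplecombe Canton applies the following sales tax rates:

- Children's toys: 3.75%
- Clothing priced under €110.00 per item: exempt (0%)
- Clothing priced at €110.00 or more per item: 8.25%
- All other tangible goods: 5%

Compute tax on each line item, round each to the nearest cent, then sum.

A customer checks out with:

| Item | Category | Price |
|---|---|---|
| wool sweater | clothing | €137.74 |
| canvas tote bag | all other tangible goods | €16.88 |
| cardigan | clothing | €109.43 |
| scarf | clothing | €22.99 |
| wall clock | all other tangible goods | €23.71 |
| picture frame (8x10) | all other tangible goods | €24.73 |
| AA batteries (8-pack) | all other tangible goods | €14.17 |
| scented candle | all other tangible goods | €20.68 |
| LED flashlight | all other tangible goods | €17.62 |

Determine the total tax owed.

€17.25

Wool sweater €137.74: clothing, €110.00 or more → 8.25% → €11.36
Canvas tote bag €16.88: all other tangible goods → 5% → €0.84
Cardigan €109.43: clothing, under €110.00 → 0% → €0.00
Scarf €22.99: clothing, under €110.00 → 0% → €0.00
Wall clock €23.71: all other tangible goods → 5% → €1.19
Picture frame (8x10) €24.73: all other tangible goods → 5% → €1.24
AA batteries (8-pack) €14.17: all other tangible goods → 5% → €0.71
Scented candle €20.68: all other tangible goods → 5% → €1.03
LED flashlight €17.62: all other tangible goods → 5% → €0.88
Total tax = €11.36 + €0.84 + €1.19 + €1.24 + €0.71 + €1.03 + €0.88 = €17.25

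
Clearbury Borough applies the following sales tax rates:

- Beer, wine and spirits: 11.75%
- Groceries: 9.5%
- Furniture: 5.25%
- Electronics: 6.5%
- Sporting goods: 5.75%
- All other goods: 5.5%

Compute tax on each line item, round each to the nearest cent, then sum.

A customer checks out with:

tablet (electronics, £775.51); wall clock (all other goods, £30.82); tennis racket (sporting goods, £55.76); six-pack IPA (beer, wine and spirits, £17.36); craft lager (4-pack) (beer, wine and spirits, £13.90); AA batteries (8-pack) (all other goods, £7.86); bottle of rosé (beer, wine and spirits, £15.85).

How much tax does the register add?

£61.28

Tablet £775.51: electronics → 6.5% → £50.41
Wall clock £30.82: all other goods → 5.5% → £1.70
Tennis racket £55.76: sporting goods → 5.75% → £3.21
Six-pack IPA £17.36: beer, wine and spirits → 11.75% → £2.04
Craft lager (4-pack) £13.90: beer, wine and spirits → 11.75% → £1.63
AA batteries (8-pack) £7.86: all other goods → 5.5% → £0.43
Bottle of rosé £15.85: beer, wine and spirits → 11.75% → £1.86
Total tax = £50.41 + £1.70 + £3.21 + £2.04 + £1.63 + £0.43 + £1.86 = £61.28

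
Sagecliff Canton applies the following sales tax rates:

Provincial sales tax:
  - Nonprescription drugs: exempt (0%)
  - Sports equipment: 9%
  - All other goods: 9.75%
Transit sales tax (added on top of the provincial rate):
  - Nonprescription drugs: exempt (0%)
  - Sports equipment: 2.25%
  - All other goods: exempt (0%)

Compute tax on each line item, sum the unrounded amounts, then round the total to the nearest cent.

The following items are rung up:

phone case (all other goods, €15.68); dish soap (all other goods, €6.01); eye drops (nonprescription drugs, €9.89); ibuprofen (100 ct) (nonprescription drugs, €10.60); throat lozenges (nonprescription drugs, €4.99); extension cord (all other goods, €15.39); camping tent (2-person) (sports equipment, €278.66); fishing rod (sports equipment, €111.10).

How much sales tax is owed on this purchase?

€47.46

Phone case €15.68: all other goods → 9.75% + 0% transit = 9.75% → €1.5288
Dish soap €6.01: all other goods → 9.75% + 0% transit = 9.75% → €0.585975
Eye drops €9.89: nonprescription drugs → 0% + 0% transit = 0% → €0.00
Ibuprofen (100 ct) €10.60: nonprescription drugs → 0% + 0% transit = 0% → €0.00
Throat lozenges €4.99: nonprescription drugs → 0% + 0% transit = 0% → €0.00
Extension cord €15.39: all other goods → 9.75% + 0% transit = 9.75% → €1.500525
Camping tent (2-person) €278.66: sports equipment → 9% + 2.25% transit = 11.25% → €31.34925
Fishing rod €111.10: sports equipment → 9% + 2.25% transit = 11.25% → €12.49875
Unrounded tax sum = €47.4633 → €47.46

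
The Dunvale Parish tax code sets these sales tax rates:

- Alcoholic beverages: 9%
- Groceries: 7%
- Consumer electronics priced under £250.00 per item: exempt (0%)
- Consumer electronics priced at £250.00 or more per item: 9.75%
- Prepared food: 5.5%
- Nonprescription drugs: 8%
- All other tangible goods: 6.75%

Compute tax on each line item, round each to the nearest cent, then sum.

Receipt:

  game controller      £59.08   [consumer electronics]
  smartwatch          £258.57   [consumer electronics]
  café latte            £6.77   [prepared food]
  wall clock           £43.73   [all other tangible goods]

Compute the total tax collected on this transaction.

Game controller £59.08: consumer electronics, under £250.00 → 0% → £0.00
Smartwatch £258.57: consumer electronics, £250.00 or more → 9.75% → £25.21
Café latte £6.77: prepared food → 5.5% → £0.37
Wall clock £43.73: all other tangible goods → 6.75% → £2.95
Total tax = £25.21 + £0.37 + £2.95 = £28.53

£28.53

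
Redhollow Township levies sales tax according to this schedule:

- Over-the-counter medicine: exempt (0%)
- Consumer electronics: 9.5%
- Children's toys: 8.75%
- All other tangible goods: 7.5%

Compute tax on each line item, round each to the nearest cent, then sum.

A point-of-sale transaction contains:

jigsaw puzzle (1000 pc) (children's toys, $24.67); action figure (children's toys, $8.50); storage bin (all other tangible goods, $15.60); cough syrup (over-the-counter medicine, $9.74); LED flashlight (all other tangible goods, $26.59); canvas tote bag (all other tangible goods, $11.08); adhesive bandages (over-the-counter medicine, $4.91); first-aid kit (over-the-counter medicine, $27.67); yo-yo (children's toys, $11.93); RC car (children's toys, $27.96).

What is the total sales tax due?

$10.38

Jigsaw puzzle (1000 pc) $24.67: children's toys → 8.75% → $2.16
Action figure $8.50: children's toys → 8.75% → $0.74
Storage bin $15.60: all other tangible goods → 7.5% → $1.17
Cough syrup $9.74: over-the-counter medicine → 0% → $0.00
LED flashlight $26.59: all other tangible goods → 7.5% → $1.99
Canvas tote bag $11.08: all other tangible goods → 7.5% → $0.83
Adhesive bandages $4.91: over-the-counter medicine → 0% → $0.00
First-aid kit $27.67: over-the-counter medicine → 0% → $0.00
Yo-yo $11.93: children's toys → 8.75% → $1.04
RC car $27.96: children's toys → 8.75% → $2.45
Total tax = $2.16 + $0.74 + $1.17 + $1.99 + $0.83 + $1.04 + $2.45 = $10.38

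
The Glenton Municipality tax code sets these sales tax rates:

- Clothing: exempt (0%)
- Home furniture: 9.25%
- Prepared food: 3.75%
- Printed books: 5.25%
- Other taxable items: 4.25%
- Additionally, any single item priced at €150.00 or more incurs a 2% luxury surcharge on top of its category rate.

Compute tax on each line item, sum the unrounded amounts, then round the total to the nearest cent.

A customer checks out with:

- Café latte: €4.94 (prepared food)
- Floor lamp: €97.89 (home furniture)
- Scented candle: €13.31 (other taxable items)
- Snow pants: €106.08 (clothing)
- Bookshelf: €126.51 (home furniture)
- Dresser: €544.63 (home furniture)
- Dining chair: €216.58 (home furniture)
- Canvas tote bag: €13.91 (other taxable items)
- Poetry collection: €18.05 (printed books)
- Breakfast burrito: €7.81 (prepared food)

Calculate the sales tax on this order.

€108.98

Café latte €4.94: prepared food → 3.75% → €0.18525
Floor lamp €97.89: home furniture → 9.25% → €9.054825
Scented candle €13.31: other taxable items → 4.25% → €0.565675
Snow pants €106.08: clothing → 0% → €0.00
Bookshelf €126.51: home furniture → 9.25% → €11.702175
Dresser €544.63: home furniture → 9.25% + 2% surcharge = 11.25% → €61.270875
Dining chair €216.58: home furniture → 9.25% + 2% surcharge = 11.25% → €24.36525
Canvas tote bag €13.91: other taxable items → 4.25% → €0.591175
Poetry collection €18.05: printed books → 5.25% → €0.947625
Breakfast burrito €7.81: prepared food → 3.75% → €0.292875
Unrounded tax sum = €108.975725 → €108.98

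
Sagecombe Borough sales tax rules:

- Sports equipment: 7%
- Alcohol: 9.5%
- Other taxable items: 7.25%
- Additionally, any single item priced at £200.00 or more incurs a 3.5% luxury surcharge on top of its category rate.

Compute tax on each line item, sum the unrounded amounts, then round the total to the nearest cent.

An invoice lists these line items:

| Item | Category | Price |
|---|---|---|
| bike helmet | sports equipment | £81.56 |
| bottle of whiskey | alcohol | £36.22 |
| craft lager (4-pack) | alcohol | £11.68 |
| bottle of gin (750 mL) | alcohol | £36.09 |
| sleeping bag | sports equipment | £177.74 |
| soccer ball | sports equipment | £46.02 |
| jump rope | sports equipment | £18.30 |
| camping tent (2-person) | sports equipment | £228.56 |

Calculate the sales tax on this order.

Bike helmet £81.56: sports equipment → 7% → £5.7092
Bottle of whiskey £36.22: alcohol → 9.5% → £3.4409
Craft lager (4-pack) £11.68: alcohol → 9.5% → £1.1096
Bottle of gin (750 mL) £36.09: alcohol → 9.5% → £3.42855
Sleeping bag £177.74: sports equipment → 7% → £12.4418
Soccer ball £46.02: sports equipment → 7% → £3.2214
Jump rope £18.30: sports equipment → 7% → £1.281
Camping tent (2-person) £228.56: sports equipment → 7% + 3.5% surcharge = 10.5% → £23.9988
Unrounded tax sum = £54.63125 → £54.63

£54.63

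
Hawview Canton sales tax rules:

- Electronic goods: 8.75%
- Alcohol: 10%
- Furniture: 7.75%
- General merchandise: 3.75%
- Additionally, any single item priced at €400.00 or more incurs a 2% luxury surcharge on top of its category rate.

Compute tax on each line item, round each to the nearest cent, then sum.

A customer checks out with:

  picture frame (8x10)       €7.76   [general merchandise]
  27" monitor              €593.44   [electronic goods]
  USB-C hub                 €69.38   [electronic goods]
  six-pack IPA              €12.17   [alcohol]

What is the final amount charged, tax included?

€754.12

Picture frame (8x10) €7.76: general merchandise → 3.75% → €0.29
27" monitor €593.44: electronic goods → 8.75% + 2% surcharge = 10.75% → €63.79
USB-C hub €69.38: electronic goods → 8.75% → €6.07
Six-pack IPA €12.17: alcohol → 10% → €1.22
Subtotal = €682.75; tax = €71.37; total due = €754.12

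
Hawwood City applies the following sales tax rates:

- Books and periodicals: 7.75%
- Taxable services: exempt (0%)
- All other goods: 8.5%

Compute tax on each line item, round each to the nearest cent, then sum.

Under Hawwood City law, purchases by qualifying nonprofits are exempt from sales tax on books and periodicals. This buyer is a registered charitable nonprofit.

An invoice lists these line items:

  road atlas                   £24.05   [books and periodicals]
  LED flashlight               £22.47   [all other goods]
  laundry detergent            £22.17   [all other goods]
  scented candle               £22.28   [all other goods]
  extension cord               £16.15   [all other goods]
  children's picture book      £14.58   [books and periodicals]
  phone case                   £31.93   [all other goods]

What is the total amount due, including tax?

£163.39

Road atlas £24.05: books and periodicals, buyer-exempt → 0% → £0.00
LED flashlight £22.47: all other goods → 8.5% → £1.91
Laundry detergent £22.17: all other goods → 8.5% → £1.88
Scented candle £22.28: all other goods → 8.5% → £1.89
Extension cord £16.15: all other goods → 8.5% → £1.37
Children's picture book £14.58: books and periodicals, buyer-exempt → 0% → £0.00
Phone case £31.93: all other goods → 8.5% → £2.71
Subtotal = £153.63; tax = £9.76; total due = £163.39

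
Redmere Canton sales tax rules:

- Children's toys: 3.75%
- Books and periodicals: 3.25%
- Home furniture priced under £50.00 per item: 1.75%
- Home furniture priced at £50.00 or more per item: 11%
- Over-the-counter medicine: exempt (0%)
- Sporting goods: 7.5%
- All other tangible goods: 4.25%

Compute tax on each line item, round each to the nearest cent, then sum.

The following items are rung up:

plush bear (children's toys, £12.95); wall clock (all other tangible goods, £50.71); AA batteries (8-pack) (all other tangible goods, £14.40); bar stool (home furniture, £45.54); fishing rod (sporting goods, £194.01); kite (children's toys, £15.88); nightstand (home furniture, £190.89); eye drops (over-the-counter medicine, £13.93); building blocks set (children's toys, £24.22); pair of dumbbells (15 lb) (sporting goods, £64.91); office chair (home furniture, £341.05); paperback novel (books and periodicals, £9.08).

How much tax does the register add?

£83.81

Plush bear £12.95: children's toys → 3.75% → £0.49
Wall clock £50.71: all other tangible goods → 4.25% → £2.16
AA batteries (8-pack) £14.40: all other tangible goods → 4.25% → £0.61
Bar stool £45.54: home furniture, under £50.00 → 1.75% → £0.80
Fishing rod £194.01: sporting goods → 7.5% → £14.55
Kite £15.88: children's toys → 3.75% → £0.60
Nightstand £190.89: home furniture, £50.00 or more → 11% → £21.00
Eye drops £13.93: over-the-counter medicine → 0% → £0.00
Building blocks set £24.22: children's toys → 3.75% → £0.91
Pair of dumbbells (15 lb) £64.91: sporting goods → 7.5% → £4.87
Office chair £341.05: home furniture, £50.00 or more → 11% → £37.52
Paperback novel £9.08: books and periodicals → 3.25% → £0.30
Total tax = £0.49 + £2.16 + £0.61 + £0.80 + £14.55 + £0.60 + £21.00 + £0.91 + £4.87 + £37.52 + £0.30 = £83.81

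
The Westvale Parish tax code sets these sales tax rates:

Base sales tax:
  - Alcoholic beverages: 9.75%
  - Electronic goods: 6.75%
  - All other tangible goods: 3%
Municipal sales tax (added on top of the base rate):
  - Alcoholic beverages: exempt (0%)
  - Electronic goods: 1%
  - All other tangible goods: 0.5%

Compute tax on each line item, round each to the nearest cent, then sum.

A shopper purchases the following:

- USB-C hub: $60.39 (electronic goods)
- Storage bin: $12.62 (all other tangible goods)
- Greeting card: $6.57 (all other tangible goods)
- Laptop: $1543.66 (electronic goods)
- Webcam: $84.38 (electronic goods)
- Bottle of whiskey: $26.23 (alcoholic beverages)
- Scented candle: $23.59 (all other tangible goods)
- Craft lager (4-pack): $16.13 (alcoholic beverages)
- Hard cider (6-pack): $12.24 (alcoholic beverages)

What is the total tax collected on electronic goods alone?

USB-C hub $60.39: electronic goods → 6.75% + 1% municipal = 7.75% → $4.68
Laptop $1543.66: electronic goods → 6.75% + 1% municipal = 7.75% → $119.63
Webcam $84.38: electronic goods → 6.75% + 1% municipal = 7.75% → $6.54
Tax on electronic goods = $4.68 + $119.63 + $6.54 = $130.85

$130.85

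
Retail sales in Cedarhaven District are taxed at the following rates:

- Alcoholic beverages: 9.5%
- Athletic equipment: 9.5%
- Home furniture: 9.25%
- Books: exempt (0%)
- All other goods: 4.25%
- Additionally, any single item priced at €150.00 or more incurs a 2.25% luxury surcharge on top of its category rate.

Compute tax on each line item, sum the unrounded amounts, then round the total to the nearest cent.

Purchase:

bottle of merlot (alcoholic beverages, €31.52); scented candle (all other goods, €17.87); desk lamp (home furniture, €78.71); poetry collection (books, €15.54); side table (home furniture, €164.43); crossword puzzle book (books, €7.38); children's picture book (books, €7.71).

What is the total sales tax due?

Bottle of merlot €31.52: alcoholic beverages → 9.5% → €2.9944
Scented candle €17.87: all other goods → 4.25% → €0.759475
Desk lamp €78.71: home furniture → 9.25% → €7.280675
Poetry collection €15.54: books → 0% → €0.00
Side table €164.43: home furniture → 9.25% + 2.25% surcharge = 11.5% → €18.90945
Crossword puzzle book €7.38: books → 0% → €0.00
Children's picture book €7.71: books → 0% → €0.00
Unrounded tax sum = €29.944 → €29.94

€29.94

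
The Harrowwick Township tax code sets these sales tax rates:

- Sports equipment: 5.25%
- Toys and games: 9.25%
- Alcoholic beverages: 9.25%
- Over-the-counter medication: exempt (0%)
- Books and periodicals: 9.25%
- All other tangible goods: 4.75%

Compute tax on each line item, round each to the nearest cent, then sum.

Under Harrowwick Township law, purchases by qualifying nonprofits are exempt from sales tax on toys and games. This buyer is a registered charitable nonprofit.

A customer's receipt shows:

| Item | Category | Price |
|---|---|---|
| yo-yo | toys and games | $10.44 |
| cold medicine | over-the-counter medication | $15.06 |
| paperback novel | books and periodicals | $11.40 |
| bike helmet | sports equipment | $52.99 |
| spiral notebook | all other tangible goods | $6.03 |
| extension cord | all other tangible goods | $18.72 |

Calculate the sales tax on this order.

$5.01

Yo-yo $10.44: toys and games, buyer-exempt → 0% → $0.00
Cold medicine $15.06: over-the-counter medication → 0% → $0.00
Paperback novel $11.40: books and periodicals → 9.25% → $1.05
Bike helmet $52.99: sports equipment → 5.25% → $2.78
Spiral notebook $6.03: all other tangible goods → 4.75% → $0.29
Extension cord $18.72: all other tangible goods → 4.75% → $0.89
Total tax = $1.05 + $2.78 + $0.29 + $0.89 = $5.01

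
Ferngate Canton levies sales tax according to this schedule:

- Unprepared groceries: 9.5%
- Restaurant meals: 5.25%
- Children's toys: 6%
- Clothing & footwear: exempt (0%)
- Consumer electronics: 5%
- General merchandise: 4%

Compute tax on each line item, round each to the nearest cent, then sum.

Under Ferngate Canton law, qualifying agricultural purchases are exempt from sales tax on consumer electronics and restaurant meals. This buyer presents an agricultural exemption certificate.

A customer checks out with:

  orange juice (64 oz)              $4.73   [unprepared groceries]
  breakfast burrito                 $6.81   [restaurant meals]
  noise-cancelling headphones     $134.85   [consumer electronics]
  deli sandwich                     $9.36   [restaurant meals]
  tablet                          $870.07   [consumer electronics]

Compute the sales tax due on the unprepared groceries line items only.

$0.45

Orange juice (64 oz) $4.73: unprepared groceries → 9.5% → $0.45
Tax on unprepared groceries = $0.45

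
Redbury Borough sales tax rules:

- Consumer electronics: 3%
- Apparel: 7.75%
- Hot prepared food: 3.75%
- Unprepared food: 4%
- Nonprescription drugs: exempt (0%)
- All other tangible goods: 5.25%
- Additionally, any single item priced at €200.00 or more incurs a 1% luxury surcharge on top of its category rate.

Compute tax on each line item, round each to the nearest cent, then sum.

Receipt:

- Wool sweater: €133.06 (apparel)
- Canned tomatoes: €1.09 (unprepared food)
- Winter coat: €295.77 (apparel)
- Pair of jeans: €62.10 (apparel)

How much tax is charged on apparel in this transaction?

€41.00

Wool sweater €133.06: apparel → 7.75% → €10.31
Winter coat €295.77: apparel → 7.75% + 1% surcharge = 8.75% → €25.88
Pair of jeans €62.10: apparel → 7.75% → €4.81
Tax on apparel = €10.31 + €25.88 + €4.81 = €41.00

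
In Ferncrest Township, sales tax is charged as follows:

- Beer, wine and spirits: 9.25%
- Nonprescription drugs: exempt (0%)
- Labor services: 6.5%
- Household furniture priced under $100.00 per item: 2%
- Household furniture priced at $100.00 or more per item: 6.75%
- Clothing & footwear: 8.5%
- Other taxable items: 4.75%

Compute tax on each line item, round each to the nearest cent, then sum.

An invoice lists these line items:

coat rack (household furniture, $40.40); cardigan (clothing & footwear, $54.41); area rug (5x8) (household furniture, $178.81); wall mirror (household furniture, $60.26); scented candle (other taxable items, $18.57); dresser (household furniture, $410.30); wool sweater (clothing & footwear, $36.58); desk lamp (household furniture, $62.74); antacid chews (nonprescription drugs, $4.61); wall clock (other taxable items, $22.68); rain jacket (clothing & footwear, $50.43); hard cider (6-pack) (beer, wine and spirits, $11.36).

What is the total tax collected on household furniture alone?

Coat rack $40.40: household furniture, under $100.00 → 2% → $0.81
Area rug (5x8) $178.81: household furniture, $100.00 or more → 6.75% → $12.07
Wall mirror $60.26: household furniture, under $100.00 → 2% → $1.21
Dresser $410.30: household furniture, $100.00 or more → 6.75% → $27.70
Desk lamp $62.74: household furniture, under $100.00 → 2% → $1.25
Tax on household furniture = $0.81 + $12.07 + $1.21 + $27.70 + $1.25 = $43.04

$43.04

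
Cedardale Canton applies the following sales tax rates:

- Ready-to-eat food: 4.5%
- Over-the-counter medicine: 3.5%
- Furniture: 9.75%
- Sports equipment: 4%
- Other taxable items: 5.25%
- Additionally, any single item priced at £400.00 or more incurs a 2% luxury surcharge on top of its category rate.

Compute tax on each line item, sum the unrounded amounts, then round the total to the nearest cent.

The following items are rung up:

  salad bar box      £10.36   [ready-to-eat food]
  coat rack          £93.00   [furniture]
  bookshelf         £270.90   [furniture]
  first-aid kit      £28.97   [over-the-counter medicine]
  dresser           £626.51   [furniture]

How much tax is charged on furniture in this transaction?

Coat rack £93.00: furniture → 9.75% → £9.0675
Bookshelf £270.90: furniture → 9.75% → £26.41275
Dresser £626.51: furniture → 9.75% + 2% surcharge = 11.75% → £73.614925
Tax on furniture: unrounded sum = £109.095175 → £109.10

£109.10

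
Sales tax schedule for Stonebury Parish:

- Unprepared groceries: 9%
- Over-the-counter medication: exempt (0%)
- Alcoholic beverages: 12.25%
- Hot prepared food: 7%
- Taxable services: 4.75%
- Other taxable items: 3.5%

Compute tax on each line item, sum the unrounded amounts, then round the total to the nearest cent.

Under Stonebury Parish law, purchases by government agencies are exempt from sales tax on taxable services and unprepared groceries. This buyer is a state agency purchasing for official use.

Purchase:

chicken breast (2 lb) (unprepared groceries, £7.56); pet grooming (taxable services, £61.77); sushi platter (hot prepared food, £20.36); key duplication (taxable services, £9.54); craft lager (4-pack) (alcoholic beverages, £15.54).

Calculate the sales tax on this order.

£3.33

Chicken breast (2 lb) £7.56: unprepared groceries, buyer-exempt → 0% → £0.00
Pet grooming £61.77: taxable services, buyer-exempt → 0% → £0.00
Sushi platter £20.36: hot prepared food → 7% → £1.4252
Key duplication £9.54: taxable services, buyer-exempt → 0% → £0.00
Craft lager (4-pack) £15.54: alcoholic beverages → 12.25% → £1.90365
Unrounded tax sum = £3.32885 → £3.33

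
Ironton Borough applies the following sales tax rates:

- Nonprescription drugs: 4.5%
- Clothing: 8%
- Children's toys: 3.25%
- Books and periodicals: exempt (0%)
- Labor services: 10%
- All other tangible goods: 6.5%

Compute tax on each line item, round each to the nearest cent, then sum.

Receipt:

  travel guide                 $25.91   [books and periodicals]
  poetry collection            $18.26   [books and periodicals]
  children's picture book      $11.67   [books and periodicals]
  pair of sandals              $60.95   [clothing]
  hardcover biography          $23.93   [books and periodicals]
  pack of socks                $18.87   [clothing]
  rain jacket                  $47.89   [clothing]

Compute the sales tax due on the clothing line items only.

$10.22

Pair of sandals $60.95: clothing → 8% → $4.88
Pack of socks $18.87: clothing → 8% → $1.51
Rain jacket $47.89: clothing → 8% → $3.83
Tax on clothing = $4.88 + $1.51 + $3.83 = $10.22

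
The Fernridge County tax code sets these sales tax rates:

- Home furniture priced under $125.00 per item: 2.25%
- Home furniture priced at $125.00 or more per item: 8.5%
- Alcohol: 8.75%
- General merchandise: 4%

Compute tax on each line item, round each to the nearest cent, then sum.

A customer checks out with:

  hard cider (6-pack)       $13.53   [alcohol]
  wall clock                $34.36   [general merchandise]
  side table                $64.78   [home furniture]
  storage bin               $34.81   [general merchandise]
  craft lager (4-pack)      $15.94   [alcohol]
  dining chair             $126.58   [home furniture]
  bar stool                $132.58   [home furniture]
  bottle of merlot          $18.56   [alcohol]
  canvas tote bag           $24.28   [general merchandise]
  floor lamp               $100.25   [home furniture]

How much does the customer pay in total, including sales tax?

$599.34

Hard cider (6-pack) $13.53: alcohol → 8.75% → $1.18
Wall clock $34.36: general merchandise → 4% → $1.37
Side table $64.78: home furniture, under $125.00 → 2.25% → $1.46
Storage bin $34.81: general merchandise → 4% → $1.39
Craft lager (4-pack) $15.94: alcohol → 8.75% → $1.39
Dining chair $126.58: home furniture, $125.00 or more → 8.5% → $10.76
Bar stool $132.58: home furniture, $125.00 or more → 8.5% → $11.27
Bottle of merlot $18.56: alcohol → 8.75% → $1.62
Canvas tote bag $24.28: general merchandise → 4% → $0.97
Floor lamp $100.25: home furniture, under $125.00 → 2.25% → $2.26
Subtotal = $565.67; tax = $33.67; total due = $599.34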